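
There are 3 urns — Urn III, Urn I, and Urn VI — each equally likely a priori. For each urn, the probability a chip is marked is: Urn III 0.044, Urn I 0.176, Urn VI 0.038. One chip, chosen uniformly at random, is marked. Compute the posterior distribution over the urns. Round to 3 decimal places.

Urn III 0.171, Urn I 0.682, Urn VI 0.147

With a uniform prior (1/3 each), posterior ∝ likelihood:
  Urn III: 0.044
  Urn I: 0.176
  Urn VI: 0.038
Sum = 0.258.
P(Urn III | marked) = 0.044/0.258 ≈ 0.171
P(Urn I | marked) = 0.176/0.258 ≈ 0.682
P(Urn VI | marked) = 0.038/0.258 ≈ 0.147
(Check: 0.171+0.682+0.147 = 1.000.)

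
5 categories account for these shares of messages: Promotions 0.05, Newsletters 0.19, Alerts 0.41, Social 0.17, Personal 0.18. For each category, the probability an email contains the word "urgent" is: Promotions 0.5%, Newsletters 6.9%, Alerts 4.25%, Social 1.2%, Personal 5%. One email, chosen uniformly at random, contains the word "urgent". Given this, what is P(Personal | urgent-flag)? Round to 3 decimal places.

0.215

Unnormalized posteriors (prior × likelihood):
  Promotions: 0.05 × 0.005 = 0.00025
  Newsletters: 0.19 × 0.069 = 0.01311
  Alerts: 0.41 × 0.0425 = 0.017425
  Social: 0.17 × 0.012 = 0.00204
  Personal: 0.18 × 0.05 = 0.009
Total = 0.041825.
P(Personal | evidence) = 0.009 / 0.041825 ≈ 0.215.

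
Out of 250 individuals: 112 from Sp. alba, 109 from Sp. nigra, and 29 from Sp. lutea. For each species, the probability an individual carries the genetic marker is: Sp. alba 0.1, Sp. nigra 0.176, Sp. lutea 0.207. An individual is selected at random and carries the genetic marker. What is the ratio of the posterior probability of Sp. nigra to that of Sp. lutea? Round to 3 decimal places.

3.196

Prior × likelihood for each hypothesis:
  Sp. alba: 0.448 × 0.1 = 0.0448
  Sp. nigra: 0.436 × 0.176 = 0.076736
  Sp. lutea: 0.116 × 0.207 = 0.024012
Total = 0.145548.
The ratio is 0.076736 / 0.024012 (the normalizer cancels) = 3.196.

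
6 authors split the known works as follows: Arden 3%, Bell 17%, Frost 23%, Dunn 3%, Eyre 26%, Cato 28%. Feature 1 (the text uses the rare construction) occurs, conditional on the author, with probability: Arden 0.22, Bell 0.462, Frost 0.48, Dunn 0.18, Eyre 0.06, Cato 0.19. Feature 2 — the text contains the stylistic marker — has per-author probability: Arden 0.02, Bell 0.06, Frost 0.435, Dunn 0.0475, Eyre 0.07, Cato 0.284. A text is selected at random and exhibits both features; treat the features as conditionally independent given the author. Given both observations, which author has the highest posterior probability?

Compute prior × likelihood for every hypothesis:
  Arden: 0.03 × 0.22 × 0.02 = 0.000132
  Bell: 0.17 × 0.462 × 0.06 = 0.0047124
  Frost: 0.23 × 0.48 × 0.435 = 0.048024
  Dunn: 0.03 × 0.18 × 0.0475 = 0.0002565
  Eyre: 0.26 × 0.06 × 0.07 = 0.001092
  Cato: 0.28 × 0.19 × 0.284 = 0.0151088
Total = 0.0693257.
Largest term belongs to Frost, so Frost is most probable.

Frost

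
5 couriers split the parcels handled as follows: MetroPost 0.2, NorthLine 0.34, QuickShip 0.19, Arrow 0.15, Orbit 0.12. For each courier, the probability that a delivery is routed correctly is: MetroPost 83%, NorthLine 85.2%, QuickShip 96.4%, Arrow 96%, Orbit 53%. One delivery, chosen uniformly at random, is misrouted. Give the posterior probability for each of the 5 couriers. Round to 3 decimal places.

MetroPost 0.221, NorthLine 0.328, QuickShip 0.045, Arrow 0.039, Orbit 0.367

Taking complements, P(misrouted | each) = MetroPost 0.17, NorthLine 0.148, QuickShip 0.036, Arrow 0.04, Orbit 0.47.
Prior × likelihood for each hypothesis:
  MetroPost: 0.2 × 0.17 = 0.034
  NorthLine: 0.34 × 0.148 = 0.05032
  QuickShip: 0.19 × 0.036 = 0.00684
  Arrow: 0.15 × 0.04 = 0.006
  Orbit: 0.12 × 0.47 = 0.0564
Normalizing constant = 0.15356.
P(MetroPost | misrouted) = 0.034/0.15356 ≈ 0.221
P(NorthLine | misrouted) = 0.05032/0.15356 ≈ 0.328
P(QuickShip | misrouted) = 0.00684/0.15356 ≈ 0.045
P(Arrow | misrouted) = 0.006/0.15356 ≈ 0.039
P(Orbit | misrouted) = 0.0564/0.15356 ≈ 0.367
(Check: 0.221+0.328+0.045+0.039+0.367 = 1.000.)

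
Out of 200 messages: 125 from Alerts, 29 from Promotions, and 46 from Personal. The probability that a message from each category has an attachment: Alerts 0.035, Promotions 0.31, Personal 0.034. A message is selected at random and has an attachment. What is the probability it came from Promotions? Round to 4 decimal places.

0.6022

Prior × likelihood for each hypothesis:
  Alerts: 0.625 × 0.035 = 0.021875
  Promotions: 0.145 × 0.31 = 0.04495
  Personal: 0.23 × 0.034 = 0.00782
Sum = 0.074645.
P(Promotions | evidence) = 0.04495 / 0.074645 ≈ 0.6022.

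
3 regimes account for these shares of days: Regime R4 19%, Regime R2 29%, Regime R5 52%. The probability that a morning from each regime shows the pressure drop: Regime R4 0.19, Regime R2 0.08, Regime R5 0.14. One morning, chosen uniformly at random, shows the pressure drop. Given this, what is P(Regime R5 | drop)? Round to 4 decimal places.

0.5511

By Bayes' rule, posterior ∝ prior × likelihood:
  Regime R4: 0.19 × 0.19 = 0.0361
  Regime R2: 0.29 × 0.08 = 0.0232
  Regime R5: 0.52 × 0.14 = 0.0728
Total = 0.1321.
P(Regime R5 | evidence) = 0.0728 / 0.1321 ≈ 0.5511.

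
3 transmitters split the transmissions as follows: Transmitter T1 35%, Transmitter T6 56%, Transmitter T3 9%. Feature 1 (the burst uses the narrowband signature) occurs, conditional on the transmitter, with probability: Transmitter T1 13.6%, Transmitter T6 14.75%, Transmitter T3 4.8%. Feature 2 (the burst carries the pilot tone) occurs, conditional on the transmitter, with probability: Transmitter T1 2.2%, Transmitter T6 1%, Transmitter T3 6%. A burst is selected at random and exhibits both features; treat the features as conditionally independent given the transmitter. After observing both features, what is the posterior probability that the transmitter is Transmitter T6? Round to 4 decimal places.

Unnormalized posteriors (prior × likelihood):
  Transmitter T1: 0.35 × 0.136 × 0.022 = 0.0010472
  Transmitter T6: 0.56 × 0.1475 × 0.01 = 0.000826
  Transmitter T3: 0.09 × 0.048 × 0.06 = 0.0002592
Total = 0.0021324.
P(Transmitter T6 | evidence) = 0.000826 / 0.0021324 ≈ 0.3874.

0.3874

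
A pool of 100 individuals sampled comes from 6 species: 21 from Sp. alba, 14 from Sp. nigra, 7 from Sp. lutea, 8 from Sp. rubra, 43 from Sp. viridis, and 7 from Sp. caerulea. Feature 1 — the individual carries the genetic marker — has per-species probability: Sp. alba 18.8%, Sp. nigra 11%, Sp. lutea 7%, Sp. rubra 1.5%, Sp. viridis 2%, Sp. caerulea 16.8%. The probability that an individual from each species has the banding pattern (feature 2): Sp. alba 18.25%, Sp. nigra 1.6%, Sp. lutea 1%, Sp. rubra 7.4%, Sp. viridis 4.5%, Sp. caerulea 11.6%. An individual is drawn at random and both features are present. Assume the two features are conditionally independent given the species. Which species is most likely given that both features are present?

By Bayes' rule, posterior ∝ prior × likelihood:
  Sp. alba: 0.21 × 0.188 × 0.1825 = 0.0072051
  Sp. nigra: 0.14 × 0.11 × 0.016 = 0.0002464
  Sp. lutea: 0.07 × 0.07 × 0.01 = 0.000049
  Sp. rubra: 0.08 × 0.015 × 0.074 = 0.0000888
  Sp. viridis: 0.43 × 0.02 × 0.045 = 0.000387
  Sp. caerulea: 0.07 × 0.168 × 0.116 = 0.00136416
Total = 0.00934046.
Largest term belongs to Sp. alba, so Sp. alba is most probable.

Sp. alba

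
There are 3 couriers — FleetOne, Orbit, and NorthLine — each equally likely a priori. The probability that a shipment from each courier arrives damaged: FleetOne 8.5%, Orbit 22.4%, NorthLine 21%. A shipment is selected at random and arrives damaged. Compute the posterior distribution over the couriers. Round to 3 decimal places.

Since the prior is uniform, the posterior is proportional to the likelihood:
  FleetOne: 0.085
  Orbit: 0.224
  NorthLine: 0.21
Total = 0.519.
P(FleetOne | damaged) = 0.085/0.519 ≈ 0.164
P(Orbit | damaged) = 0.224/0.519 ≈ 0.432
P(NorthLine | damaged) = 0.21/0.519 ≈ 0.405

FleetOne 0.164, Orbit 0.432, NorthLine 0.405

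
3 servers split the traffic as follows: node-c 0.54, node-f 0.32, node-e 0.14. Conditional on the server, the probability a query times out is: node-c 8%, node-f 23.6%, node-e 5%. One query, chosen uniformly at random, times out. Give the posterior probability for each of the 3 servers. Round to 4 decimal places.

node-c 0.3436, node-f 0.6007, node-e 0.0557

By Bayes' rule, posterior ∝ prior × likelihood:
  node-c: 0.54 × 0.08 = 0.0432
  node-f: 0.32 × 0.236 = 0.07552
  node-e: 0.14 × 0.05 = 0.007
Normalizing constant = 0.12572.
P(node-c | timeout) = 0.0432/0.12572 ≈ 0.3436
P(node-f | timeout) = 0.07552/0.12572 ≈ 0.6007
P(node-e | timeout) = 0.007/0.12572 ≈ 0.0557
(Check: 0.3436+0.6007+0.0557 = 1.0000.)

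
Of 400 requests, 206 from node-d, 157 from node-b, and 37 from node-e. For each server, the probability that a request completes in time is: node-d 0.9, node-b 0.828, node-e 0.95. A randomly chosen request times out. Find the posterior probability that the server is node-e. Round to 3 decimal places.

Taking complements, P(timeout | each) = node-d 0.1, node-b 0.172, node-e 0.05.
Compute prior × likelihood for every hypothesis:
  node-d: 0.515 × 0.1 = 0.0515
  node-b: 0.3925 × 0.172 = 0.06751
  node-e: 0.0925 × 0.05 = 0.004625
Sum = 0.123635.
P(node-e | evidence) = 0.004625 / 0.123635 ≈ 0.037.

0.037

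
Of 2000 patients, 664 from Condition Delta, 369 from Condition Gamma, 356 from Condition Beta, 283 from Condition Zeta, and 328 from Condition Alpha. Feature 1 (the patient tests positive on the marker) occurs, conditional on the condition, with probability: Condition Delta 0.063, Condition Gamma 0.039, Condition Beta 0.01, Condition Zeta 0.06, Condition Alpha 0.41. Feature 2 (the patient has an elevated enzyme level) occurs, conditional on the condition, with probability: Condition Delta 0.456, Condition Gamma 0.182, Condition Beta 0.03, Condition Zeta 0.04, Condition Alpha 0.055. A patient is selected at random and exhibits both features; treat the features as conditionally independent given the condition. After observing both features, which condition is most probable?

By Bayes' rule, posterior ∝ prior × likelihood:
  Condition Delta: 0.332 × 0.063 × 0.456 = 0.009537696
  Condition Gamma: 0.1845 × 0.039 × 0.182 = 0.001309581
  Condition Beta: 0.178 × 0.01 × 0.03 = 0.0000534
  Condition Zeta: 0.1415 × 0.06 × 0.04 = 0.0003396
  Condition Alpha: 0.164 × 0.41 × 0.055 = 0.0036982
Total = 0.014938477.
Largest term belongs to Condition Delta, so Condition Delta is most probable.

Condition Delta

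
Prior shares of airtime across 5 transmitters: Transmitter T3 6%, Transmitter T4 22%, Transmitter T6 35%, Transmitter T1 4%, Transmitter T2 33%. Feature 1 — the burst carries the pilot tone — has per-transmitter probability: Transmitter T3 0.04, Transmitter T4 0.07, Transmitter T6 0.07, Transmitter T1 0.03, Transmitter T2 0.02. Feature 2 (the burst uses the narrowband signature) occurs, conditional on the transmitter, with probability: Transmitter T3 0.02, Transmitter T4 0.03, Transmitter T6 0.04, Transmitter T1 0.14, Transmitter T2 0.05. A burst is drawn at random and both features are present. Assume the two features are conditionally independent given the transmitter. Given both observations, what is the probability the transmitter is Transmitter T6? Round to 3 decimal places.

Compute prior × likelihood for every hypothesis:
  Transmitter T3: 0.06 × 0.04 × 0.02 = 0.000048
  Transmitter T4: 0.22 × 0.07 × 0.03 = 0.000462
  Transmitter T6: 0.35 × 0.07 × 0.04 = 0.00098
  Transmitter T1: 0.04 × 0.03 × 0.14 = 0.000168
  Transmitter T2: 0.33 × 0.02 × 0.05 = 0.00033
Sum = 0.001988.
P(Transmitter T6 | evidence) = 0.00098 / 0.001988 ≈ 0.493.

0.493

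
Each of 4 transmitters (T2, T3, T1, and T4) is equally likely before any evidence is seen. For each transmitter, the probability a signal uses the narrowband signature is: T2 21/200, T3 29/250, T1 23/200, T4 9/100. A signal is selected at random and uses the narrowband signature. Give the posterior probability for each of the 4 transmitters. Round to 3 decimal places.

With a uniform prior (1/4 each), posterior ∝ likelihood:
  T2: 0.105
  T3: 0.116
  T1: 0.115
  T4: 0.09
Normalizing constant = 0.426.
P(T2 | narrowband) = 0.105/0.426 ≈ 0.246
P(T3 | narrowband) = 0.116/0.426 ≈ 0.272
P(T1 | narrowband) = 0.115/0.426 ≈ 0.270
P(T4 | narrowband) = 0.09/0.426 ≈ 0.211

T2 0.246, T3 0.272, T1 0.270, T4 0.211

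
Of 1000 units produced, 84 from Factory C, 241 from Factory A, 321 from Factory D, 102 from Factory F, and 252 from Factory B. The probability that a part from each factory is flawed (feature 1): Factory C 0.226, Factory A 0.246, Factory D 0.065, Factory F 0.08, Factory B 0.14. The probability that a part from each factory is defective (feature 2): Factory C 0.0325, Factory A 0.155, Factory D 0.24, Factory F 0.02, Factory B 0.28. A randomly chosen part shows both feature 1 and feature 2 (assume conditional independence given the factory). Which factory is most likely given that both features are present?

By Bayes' rule, posterior ∝ prior × likelihood:
  Factory C: 0.084 × 0.226 × 0.0325 = 0.00061698
  Factory A: 0.241 × 0.246 × 0.155 = 0.00918933
  Factory D: 0.321 × 0.065 × 0.24 = 0.0050076
  Factory F: 0.102 × 0.08 × 0.02 = 0.0001632
  Factory B: 0.252 × 0.14 × 0.28 = 0.0098784
Total = 0.02485551.
Largest term belongs to Factory B, so Factory B is most probable.

Factory B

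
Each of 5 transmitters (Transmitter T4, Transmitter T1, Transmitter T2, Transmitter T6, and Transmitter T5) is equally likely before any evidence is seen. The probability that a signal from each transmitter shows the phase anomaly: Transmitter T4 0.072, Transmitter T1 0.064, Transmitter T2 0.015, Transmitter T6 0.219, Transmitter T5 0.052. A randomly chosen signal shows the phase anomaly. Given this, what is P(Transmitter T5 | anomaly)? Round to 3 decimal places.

Since the prior is uniform, the posterior is proportional to the likelihood:
  Transmitter T4: 0.072
  Transmitter T1: 0.064
  Transmitter T2: 0.015
  Transmitter T6: 0.219
  Transmitter T5: 0.052
Sum = 0.422.
P(Transmitter T5 | evidence) = 0.052 / 0.422 ≈ 0.123.

0.123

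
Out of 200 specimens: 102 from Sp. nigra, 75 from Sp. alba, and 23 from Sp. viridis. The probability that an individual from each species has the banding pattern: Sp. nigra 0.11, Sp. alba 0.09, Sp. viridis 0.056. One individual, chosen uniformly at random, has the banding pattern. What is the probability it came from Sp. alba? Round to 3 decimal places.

0.351

Unnormalized posteriors (prior × likelihood):
  Sp. nigra: 0.51 × 0.11 = 0.0561
  Sp. alba: 0.375 × 0.09 = 0.03375
  Sp. viridis: 0.115 × 0.056 = 0.00644
Normalizing constant = 0.09629.
P(Sp. alba | evidence) = 0.03375 / 0.09629 ≈ 0.351.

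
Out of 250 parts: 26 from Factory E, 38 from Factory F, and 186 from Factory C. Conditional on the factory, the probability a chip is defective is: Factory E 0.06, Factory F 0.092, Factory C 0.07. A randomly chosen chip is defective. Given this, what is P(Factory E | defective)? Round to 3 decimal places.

0.086

Compute prior × likelihood for every hypothesis:
  Factory E: 0.104 × 0.06 = 0.00624
  Factory F: 0.152 × 0.092 = 0.013984
  Factory C: 0.744 × 0.07 = 0.05208
Normalizing constant = 0.072304.
P(Factory E | evidence) = 0.00624 / 0.072304 ≈ 0.086.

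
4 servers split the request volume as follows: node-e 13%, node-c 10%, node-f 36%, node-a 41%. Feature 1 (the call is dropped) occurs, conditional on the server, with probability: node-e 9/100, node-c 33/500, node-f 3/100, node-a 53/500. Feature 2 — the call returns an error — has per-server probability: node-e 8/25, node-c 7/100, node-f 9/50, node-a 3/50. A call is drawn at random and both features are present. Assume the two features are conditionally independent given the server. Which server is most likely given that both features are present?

By Bayes' rule, posterior ∝ prior × likelihood:
  node-e: 0.13 × 0.09 × 0.32 = 0.003744
  node-c: 0.1 × 0.066 × 0.07 = 0.000462
  node-f: 0.36 × 0.03 × 0.18 = 0.001944
  node-a: 0.41 × 0.106 × 0.06 = 0.0026076
Total = 0.0087576.
Largest term belongs to node-e, so node-e is most probable.

node-e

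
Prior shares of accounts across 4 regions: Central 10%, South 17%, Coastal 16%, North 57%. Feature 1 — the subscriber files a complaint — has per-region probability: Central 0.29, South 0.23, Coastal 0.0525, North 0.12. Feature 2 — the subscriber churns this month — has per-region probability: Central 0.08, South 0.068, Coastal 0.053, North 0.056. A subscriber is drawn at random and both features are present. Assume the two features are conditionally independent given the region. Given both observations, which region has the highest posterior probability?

North

By Bayes' rule, posterior ∝ prior × likelihood:
  Central: 0.1 × 0.29 × 0.08 = 0.00232
  South: 0.17 × 0.23 × 0.068 = 0.0026588
  Coastal: 0.16 × 0.0525 × 0.053 = 0.0004452
  North: 0.57 × 0.12 × 0.056 = 0.0038304
Normalizing constant = 0.0092544.
Largest term belongs to North, so North is most probable.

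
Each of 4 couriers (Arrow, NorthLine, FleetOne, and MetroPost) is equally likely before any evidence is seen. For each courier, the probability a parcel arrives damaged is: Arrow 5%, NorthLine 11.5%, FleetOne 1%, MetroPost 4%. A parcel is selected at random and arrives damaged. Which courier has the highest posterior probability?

With a uniform prior (1/4 each), posterior ∝ likelihood:
  Arrow: 0.05
  NorthLine: 0.115
  FleetOne: 0.01
  MetroPost: 0.04
Normalizing constant = 0.215.
Largest term belongs to NorthLine, so NorthLine is most probable.

NorthLine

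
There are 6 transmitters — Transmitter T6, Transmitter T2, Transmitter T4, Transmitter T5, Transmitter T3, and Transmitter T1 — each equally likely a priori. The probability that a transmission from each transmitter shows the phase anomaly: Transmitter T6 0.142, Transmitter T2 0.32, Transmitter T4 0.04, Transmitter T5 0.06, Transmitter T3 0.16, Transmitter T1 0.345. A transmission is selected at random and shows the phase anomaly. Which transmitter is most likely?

Transmitter T1

Since the prior is uniform, the posterior is proportional to the likelihood:
  Transmitter T6: 0.142
  Transmitter T2: 0.32
  Transmitter T4: 0.04
  Transmitter T5: 0.06
  Transmitter T3: 0.16
  Transmitter T1: 0.345
Normalizing constant = 1.067.
Largest term belongs to Transmitter T1, so Transmitter T1 is most probable.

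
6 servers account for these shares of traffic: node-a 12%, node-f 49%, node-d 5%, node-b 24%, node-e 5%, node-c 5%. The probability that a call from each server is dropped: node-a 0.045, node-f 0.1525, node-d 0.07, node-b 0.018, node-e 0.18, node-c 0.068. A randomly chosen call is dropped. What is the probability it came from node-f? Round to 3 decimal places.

0.745

Prior × likelihood for each hypothesis:
  node-a: 0.12 × 0.045 = 0.0054
  node-f: 0.49 × 0.1525 = 0.074725
  node-d: 0.05 × 0.07 = 0.0035
  node-b: 0.24 × 0.018 = 0.00432
  node-e: 0.05 × 0.18 = 0.009
  node-c: 0.05 × 0.068 = 0.0034
Total = 0.100345.
P(node-f | evidence) = 0.074725 / 0.100345 ≈ 0.745.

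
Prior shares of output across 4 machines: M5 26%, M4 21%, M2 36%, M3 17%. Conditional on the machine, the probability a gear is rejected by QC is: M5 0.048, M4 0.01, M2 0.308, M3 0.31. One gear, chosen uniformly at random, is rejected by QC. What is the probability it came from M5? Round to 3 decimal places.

0.070

Compute prior × likelihood for every hypothesis:
  M5: 0.26 × 0.048 = 0.01248
  M4: 0.21 × 0.01 = 0.0021
  M2: 0.36 × 0.308 = 0.11088
  M3: 0.17 × 0.31 = 0.0527
Normalizing constant = 0.17816.
P(M5 | evidence) = 0.01248 / 0.17816 ≈ 0.070.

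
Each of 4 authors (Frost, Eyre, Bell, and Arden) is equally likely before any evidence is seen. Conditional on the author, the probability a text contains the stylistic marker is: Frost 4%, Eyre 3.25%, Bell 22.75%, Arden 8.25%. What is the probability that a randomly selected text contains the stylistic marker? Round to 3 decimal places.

0.096

With a uniform prior (1/4 each), posterior ∝ likelihood:
  Frost: 0.04
  Eyre: 0.0325
  Bell: 0.2275
  Arden: 0.0825
P(marker) = (1/4) × (0.04 + 0.0325 + 0.2275 + 0.0825) = 0.3825/4 ≈ 0.096.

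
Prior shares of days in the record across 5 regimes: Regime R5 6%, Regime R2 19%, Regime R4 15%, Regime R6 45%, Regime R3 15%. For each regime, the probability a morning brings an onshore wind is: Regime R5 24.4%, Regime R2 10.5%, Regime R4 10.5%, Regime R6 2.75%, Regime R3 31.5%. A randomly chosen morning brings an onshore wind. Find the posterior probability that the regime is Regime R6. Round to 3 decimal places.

0.113

Prior × likelihood for each hypothesis:
  Regime R5: 0.06 × 0.244 = 0.01464
  Regime R2: 0.19 × 0.105 = 0.01995
  Regime R4: 0.15 × 0.105 = 0.01575
  Regime R6: 0.45 × 0.0275 = 0.012375
  Regime R3: 0.15 × 0.315 = 0.04725
Sum = 0.109965.
P(Regime R6 | evidence) = 0.012375 / 0.109965 ≈ 0.113.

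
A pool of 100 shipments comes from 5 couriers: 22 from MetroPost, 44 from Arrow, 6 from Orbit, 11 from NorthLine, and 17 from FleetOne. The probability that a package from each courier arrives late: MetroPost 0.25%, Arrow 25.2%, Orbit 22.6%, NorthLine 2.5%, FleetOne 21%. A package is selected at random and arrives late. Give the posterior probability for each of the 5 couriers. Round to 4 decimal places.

Prior × likelihood for each hypothesis:
  MetroPost: 0.22 × 0.0025 = 0.00055
  Arrow: 0.44 × 0.252 = 0.11088
  Orbit: 0.06 × 0.226 = 0.01356
  NorthLine: 0.11 × 0.025 = 0.00275
  FleetOne: 0.17 × 0.21 = 0.0357
Sum = 0.16344.
P(MetroPost | late) = 0.00055/0.16344 ≈ 0.0034
P(Arrow | late) = 0.11088/0.16344 ≈ 0.6784
P(Orbit | late) = 0.01356/0.16344 ≈ 0.0830
P(NorthLine | late) = 0.00275/0.16344 ≈ 0.0168
P(FleetOne | late) = 0.0357/0.16344 ≈ 0.2184

MetroPost 0.0034, Arrow 0.6784, Orbit 0.0830, NorthLine 0.0168, FleetOne 0.2184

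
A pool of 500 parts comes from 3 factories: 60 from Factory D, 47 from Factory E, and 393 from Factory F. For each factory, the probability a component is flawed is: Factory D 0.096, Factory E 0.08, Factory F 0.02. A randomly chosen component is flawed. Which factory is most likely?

Compute prior × likelihood for every hypothesis:
  Factory D: 0.12 × 0.096 = 0.01152
  Factory E: 0.094 × 0.08 = 0.00752
  Factory F: 0.786 × 0.02 = 0.01572
Total = 0.03476.
Largest term belongs to Factory F, so Factory F is most probable.

Factory F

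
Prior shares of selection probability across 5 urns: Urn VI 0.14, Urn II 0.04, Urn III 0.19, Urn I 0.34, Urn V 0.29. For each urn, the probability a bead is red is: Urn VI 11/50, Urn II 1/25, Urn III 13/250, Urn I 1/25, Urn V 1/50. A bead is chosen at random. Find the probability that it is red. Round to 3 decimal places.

0.062

Prior × likelihood for each hypothesis:
  Urn VI: 0.14 × 0.22 = 0.0308
  Urn II: 0.04 × 0.04 = 0.0016
  Urn III: 0.19 × 0.052 = 0.00988
  Urn I: 0.34 × 0.04 = 0.0136
  Urn V: 0.29 × 0.02 = 0.0058
P(red) = 0.0308 + 0.0016 + 0.00988 + 0.0136 + 0.0058 = 0.06168 → 0.062.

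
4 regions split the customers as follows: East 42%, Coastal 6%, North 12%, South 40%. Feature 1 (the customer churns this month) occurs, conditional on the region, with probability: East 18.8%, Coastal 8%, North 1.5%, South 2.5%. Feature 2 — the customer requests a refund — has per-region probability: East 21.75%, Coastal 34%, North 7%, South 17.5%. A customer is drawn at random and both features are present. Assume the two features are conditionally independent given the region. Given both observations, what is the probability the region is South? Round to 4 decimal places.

Compute prior × likelihood for every hypothesis:
  East: 0.42 × 0.188 × 0.2175 = 0.0171738
  Coastal: 0.06 × 0.08 × 0.34 = 0.001632
  North: 0.12 × 0.015 × 0.07 = 0.000126
  South: 0.4 × 0.025 × 0.175 = 0.00175
Total = 0.0206818.
P(South | evidence) = 0.00175 / 0.0206818 ≈ 0.0846.

0.0846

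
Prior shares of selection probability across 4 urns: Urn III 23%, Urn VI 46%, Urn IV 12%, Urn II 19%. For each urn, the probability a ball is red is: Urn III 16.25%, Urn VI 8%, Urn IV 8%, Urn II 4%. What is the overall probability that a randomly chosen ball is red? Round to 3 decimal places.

0.091

Unnormalized posteriors (prior × likelihood):
  Urn III: 0.23 × 0.1625 = 0.037375
  Urn VI: 0.46 × 0.08 = 0.0368
  Urn IV: 0.12 × 0.08 = 0.0096
  Urn II: 0.19 × 0.04 = 0.0076
P(red) = 0.037375 + 0.0368 + 0.0096 + 0.0076 = 0.091375 → 0.091.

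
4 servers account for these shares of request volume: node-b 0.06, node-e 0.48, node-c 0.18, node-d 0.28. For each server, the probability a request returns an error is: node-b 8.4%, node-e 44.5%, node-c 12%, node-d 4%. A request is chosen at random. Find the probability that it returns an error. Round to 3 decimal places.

Compute prior × likelihood for every hypothesis:
  node-b: 0.06 × 0.084 = 0.00504
  node-e: 0.48 × 0.445 = 0.2136
  node-c: 0.18 × 0.12 = 0.0216
  node-d: 0.28 × 0.04 = 0.0112
P(error) = 0.00504 + 0.2136 + 0.0216 + 0.0112 = 0.25144 → 0.251.

0.251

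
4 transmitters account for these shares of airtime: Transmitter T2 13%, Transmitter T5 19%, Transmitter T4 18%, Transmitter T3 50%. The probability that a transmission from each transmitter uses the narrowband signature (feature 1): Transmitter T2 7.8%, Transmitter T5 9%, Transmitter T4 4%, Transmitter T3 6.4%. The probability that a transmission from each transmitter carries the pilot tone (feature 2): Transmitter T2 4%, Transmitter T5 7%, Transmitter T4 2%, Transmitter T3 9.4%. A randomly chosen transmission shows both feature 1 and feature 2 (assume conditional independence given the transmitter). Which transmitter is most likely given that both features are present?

Transmitter T3

Compute prior × likelihood for every hypothesis:
  Transmitter T2: 0.13 × 0.078 × 0.04 = 0.0004056
  Transmitter T5: 0.19 × 0.09 × 0.07 = 0.001197
  Transmitter T4: 0.18 × 0.04 × 0.02 = 0.000144
  Transmitter T3: 0.5 × 0.064 × 0.094 = 0.003008
Normalizing constant = 0.0047546.
Largest term belongs to Transmitter T3, so Transmitter T3 is most probable.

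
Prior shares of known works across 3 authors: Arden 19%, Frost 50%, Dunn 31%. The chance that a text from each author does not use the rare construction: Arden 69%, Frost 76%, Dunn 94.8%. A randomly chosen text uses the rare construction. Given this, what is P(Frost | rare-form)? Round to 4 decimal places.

Taking complements, P(rare-form | each) = Arden 0.31, Frost 0.24, Dunn 0.052.
Compute prior × likelihood for every hypothesis:
  Arden: 0.19 × 0.31 = 0.0589
  Frost: 0.5 × 0.24 = 0.12
  Dunn: 0.31 × 0.052 = 0.01612
Total = 0.19502.
P(Frost | evidence) = 0.12 / 0.19502 ≈ 0.6153.

0.6153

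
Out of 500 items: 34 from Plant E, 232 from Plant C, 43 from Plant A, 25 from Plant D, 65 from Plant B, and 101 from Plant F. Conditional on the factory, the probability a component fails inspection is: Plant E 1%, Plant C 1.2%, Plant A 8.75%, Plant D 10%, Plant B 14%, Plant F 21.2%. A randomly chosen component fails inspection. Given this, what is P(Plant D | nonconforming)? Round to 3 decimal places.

0.063

By Bayes' rule, posterior ∝ prior × likelihood:
  Plant E: 0.068 × 0.01 = 0.00068
  Plant C: 0.464 × 0.012 = 0.005568
  Plant A: 0.086 × 0.0875 = 0.007525
  Plant D: 0.05 × 0.1 = 0.005
  Plant B: 0.13 × 0.14 = 0.0182
  Plant F: 0.202 × 0.212 = 0.042824
Total = 0.079797.
P(Plant D | evidence) = 0.005 / 0.079797 ≈ 0.063.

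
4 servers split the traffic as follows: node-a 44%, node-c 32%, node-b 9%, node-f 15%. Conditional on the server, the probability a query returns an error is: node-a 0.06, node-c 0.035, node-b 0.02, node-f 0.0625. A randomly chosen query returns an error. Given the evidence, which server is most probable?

node-a

Prior × likelihood for each hypothesis:
  node-a: 0.44 × 0.06 = 0.0264
  node-c: 0.32 × 0.035 = 0.0112
  node-b: 0.09 × 0.02 = 0.0018
  node-f: 0.15 × 0.0625 = 0.009375
Sum = 0.048775.
Largest term belongs to node-a, so node-a is most probable.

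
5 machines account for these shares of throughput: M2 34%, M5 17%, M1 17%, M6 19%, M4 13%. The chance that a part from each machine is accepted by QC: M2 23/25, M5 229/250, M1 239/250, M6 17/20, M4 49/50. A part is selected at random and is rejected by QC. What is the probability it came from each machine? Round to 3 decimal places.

Taking complements, P(rejected | each) = M2 0.08, M5 0.084, M1 0.044, M6 0.15, M4 0.02.
Compute prior × likelihood for every hypothesis:
  M2: 0.34 × 0.08 = 0.0272
  M5: 0.17 × 0.084 = 0.01428
  M1: 0.17 × 0.044 = 0.00748
  M6: 0.19 × 0.15 = 0.0285
  M4: 0.13 × 0.02 = 0.0026
Sum = 0.08006.
P(M2 | rejected) = 0.0272/0.08006 ≈ 0.340
P(M5 | rejected) = 0.01428/0.08006 ≈ 0.178
P(M1 | rejected) = 0.00748/0.08006 ≈ 0.093
P(M6 | rejected) = 0.0285/0.08006 ≈ 0.356
P(M4 | rejected) = 0.0026/0.08006 ≈ 0.032

M2 0.340, M5 0.178, M1 0.093, M6 0.356, M4 0.032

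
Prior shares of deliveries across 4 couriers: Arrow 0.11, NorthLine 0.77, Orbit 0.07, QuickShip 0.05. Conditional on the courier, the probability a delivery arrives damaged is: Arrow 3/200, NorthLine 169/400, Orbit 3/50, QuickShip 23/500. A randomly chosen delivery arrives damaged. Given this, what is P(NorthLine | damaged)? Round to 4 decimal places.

0.9756

Unnormalized posteriors (prior × likelihood):
  Arrow: 0.11 × 0.015 = 0.00165
  NorthLine: 0.77 × 0.4225 = 0.325325
  Orbit: 0.07 × 0.06 = 0.0042
  QuickShip: 0.05 × 0.046 = 0.0023
Sum = 0.333475.
P(NorthLine | evidence) = 0.325325 / 0.333475 ≈ 0.9756.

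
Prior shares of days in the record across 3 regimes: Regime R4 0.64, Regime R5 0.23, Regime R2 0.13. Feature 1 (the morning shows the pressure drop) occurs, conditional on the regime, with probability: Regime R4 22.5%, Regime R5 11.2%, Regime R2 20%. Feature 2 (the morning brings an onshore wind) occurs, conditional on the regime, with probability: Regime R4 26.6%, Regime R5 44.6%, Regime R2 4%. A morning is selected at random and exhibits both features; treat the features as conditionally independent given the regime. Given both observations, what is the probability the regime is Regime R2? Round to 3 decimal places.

By Bayes' rule, posterior ∝ prior × likelihood:
  Regime R4: 0.64 × 0.225 × 0.266 = 0.038304
  Regime R5: 0.23 × 0.112 × 0.446 = 0.01148896
  Regime R2: 0.13 × 0.2 × 0.04 = 0.00104
Sum = 0.05083296.
P(Regime R2 | evidence) = 0.00104 / 0.05083296 ≈ 0.020.

0.020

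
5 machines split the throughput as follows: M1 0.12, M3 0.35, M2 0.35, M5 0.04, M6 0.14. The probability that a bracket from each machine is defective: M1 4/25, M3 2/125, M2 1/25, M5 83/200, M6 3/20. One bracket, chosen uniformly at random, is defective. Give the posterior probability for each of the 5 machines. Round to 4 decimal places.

M1 0.2513, M3 0.0733, M2 0.1832, M5 0.2173, M6 0.2749

Prior × likelihood for each hypothesis:
  M1: 0.12 × 0.16 = 0.0192
  M3: 0.35 × 0.016 = 0.0056
  M2: 0.35 × 0.04 = 0.014
  M5: 0.04 × 0.415 = 0.0166
  M6: 0.14 × 0.15 = 0.021
Sum = 0.0764.
P(M1 | defective) = 0.0192/0.0764 ≈ 0.2513
P(M3 | defective) = 0.0056/0.0764 ≈ 0.0733
P(M2 | defective) = 0.014/0.0764 ≈ 0.1832
P(M5 | defective) = 0.0166/0.0764 ≈ 0.2173
P(M6 | defective) = 0.021/0.0764 ≈ 0.2749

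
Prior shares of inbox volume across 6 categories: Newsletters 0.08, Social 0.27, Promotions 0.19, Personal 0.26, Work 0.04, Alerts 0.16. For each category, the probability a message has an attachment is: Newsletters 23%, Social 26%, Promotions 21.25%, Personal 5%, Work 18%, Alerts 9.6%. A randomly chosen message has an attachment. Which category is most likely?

Compute prior × likelihood for every hypothesis:
  Newsletters: 0.08 × 0.23 = 0.0184
  Social: 0.27 × 0.26 = 0.0702
  Promotions: 0.19 × 0.2125 = 0.040375
  Personal: 0.26 × 0.05 = 0.013
  Work: 0.04 × 0.18 = 0.0072
  Alerts: 0.16 × 0.096 = 0.01536
Normalizing constant = 0.164535.
Largest term belongs to Social, so Social is most probable.

Social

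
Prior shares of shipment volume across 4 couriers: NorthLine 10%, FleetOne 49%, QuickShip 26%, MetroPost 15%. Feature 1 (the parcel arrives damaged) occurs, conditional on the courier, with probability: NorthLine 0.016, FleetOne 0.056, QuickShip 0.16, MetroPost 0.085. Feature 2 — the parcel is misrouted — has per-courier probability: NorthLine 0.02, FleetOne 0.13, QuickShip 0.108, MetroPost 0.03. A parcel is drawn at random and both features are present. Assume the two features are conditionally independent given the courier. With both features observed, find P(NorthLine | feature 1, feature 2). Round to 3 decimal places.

0.004

By Bayes' rule, posterior ∝ prior × likelihood:
  NorthLine: 0.1 × 0.016 × 0.02 = 0.000032
  FleetOne: 0.49 × 0.056 × 0.13 = 0.0035672
  QuickShip: 0.26 × 0.16 × 0.108 = 0.0044928
  MetroPost: 0.15 × 0.085 × 0.03 = 0.0003825
Total = 0.0084745.
P(NorthLine | evidence) = 0.000032 / 0.0084745 ≈ 0.004.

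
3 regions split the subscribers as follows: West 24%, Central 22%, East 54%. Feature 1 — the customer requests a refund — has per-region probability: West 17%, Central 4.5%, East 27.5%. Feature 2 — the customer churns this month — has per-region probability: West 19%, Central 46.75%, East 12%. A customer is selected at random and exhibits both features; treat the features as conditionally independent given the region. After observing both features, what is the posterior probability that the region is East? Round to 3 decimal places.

Prior × likelihood for each hypothesis:
  West: 0.24 × 0.17 × 0.19 = 0.007752
  Central: 0.22 × 0.045 × 0.4675 = 0.00462825
  East: 0.54 × 0.275 × 0.12 = 0.01782
Total = 0.03020025.
P(East | evidence) = 0.01782 / 0.03020025 ≈ 0.590.

0.590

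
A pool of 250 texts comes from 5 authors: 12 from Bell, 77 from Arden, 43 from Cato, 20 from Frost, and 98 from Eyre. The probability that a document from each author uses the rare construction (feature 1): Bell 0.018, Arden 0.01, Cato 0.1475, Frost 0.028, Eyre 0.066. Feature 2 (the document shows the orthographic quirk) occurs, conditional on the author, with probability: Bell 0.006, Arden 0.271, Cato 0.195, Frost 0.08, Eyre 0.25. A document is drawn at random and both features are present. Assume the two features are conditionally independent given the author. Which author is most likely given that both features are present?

Eyre

Compute prior × likelihood for every hypothesis:
  Bell: 0.048 × 0.018 × 0.006 = 0.000005184
  Arden: 0.308 × 0.01 × 0.271 = 0.00083468
  Cato: 0.172 × 0.1475 × 0.195 = 0.00494715
  Frost: 0.08 × 0.028 × 0.08 = 0.0001792
  Eyre: 0.392 × 0.066 × 0.25 = 0.006468
Normalizing constant = 0.012434214.
Largest term belongs to Eyre, so Eyre is most probable.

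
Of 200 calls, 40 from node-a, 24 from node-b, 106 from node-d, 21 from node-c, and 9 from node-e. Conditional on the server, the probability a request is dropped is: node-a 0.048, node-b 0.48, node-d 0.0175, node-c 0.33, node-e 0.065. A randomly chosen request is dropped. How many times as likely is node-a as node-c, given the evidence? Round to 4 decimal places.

0.2771

Compute prior × likelihood for every hypothesis:
  node-a: 0.2 × 0.048 = 0.0096
  node-b: 0.12 × 0.48 = 0.0576
  node-d: 0.53 × 0.0175 = 0.009275
  node-c: 0.105 × 0.33 = 0.03465
  node-e: 0.045 × 0.065 = 0.002925
Normalizing constant = 0.11405.
The ratio is 0.0096 / 0.03465 (the normalizer cancels) = 0.2771.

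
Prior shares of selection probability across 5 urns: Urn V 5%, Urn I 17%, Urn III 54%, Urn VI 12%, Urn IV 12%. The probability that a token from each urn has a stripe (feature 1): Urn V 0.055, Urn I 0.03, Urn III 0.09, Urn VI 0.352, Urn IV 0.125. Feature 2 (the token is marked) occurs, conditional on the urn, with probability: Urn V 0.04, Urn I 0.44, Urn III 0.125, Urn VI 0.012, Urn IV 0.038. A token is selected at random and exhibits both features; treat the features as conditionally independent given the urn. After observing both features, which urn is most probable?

By Bayes' rule, posterior ∝ prior × likelihood:
  Urn V: 0.05 × 0.055 × 0.04 = 0.00011
  Urn I: 0.17 × 0.03 × 0.44 = 0.002244
  Urn III: 0.54 × 0.09 × 0.125 = 0.006075
  Urn VI: 0.12 × 0.352 × 0.012 = 0.00050688
  Urn IV: 0.12 × 0.125 × 0.038 = 0.00057
Sum = 0.00950588.
Largest term belongs to Urn III, so Urn III is most probable.

Urn III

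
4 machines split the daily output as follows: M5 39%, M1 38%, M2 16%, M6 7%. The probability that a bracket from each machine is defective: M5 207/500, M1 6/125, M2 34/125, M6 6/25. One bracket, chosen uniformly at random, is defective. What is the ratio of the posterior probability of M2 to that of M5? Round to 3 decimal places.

Prior × likelihood for each hypothesis:
  M5: 0.39 × 0.414 = 0.16146
  M1: 0.38 × 0.048 = 0.01824
  M2: 0.16 × 0.272 = 0.04352
  M6: 0.07 × 0.24 = 0.0168
Sum = 0.24002.
The ratio is 0.04352 / 0.16146 (the normalizer cancels) = 0.270.

0.270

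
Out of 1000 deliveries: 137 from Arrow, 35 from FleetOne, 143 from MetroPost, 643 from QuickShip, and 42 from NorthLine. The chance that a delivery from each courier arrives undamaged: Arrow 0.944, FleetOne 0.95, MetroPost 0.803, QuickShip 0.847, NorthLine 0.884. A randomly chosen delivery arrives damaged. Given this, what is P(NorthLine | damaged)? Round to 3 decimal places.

Taking complements, P(damaged | each) = Arrow 0.056, FleetOne 0.05, MetroPost 0.197, QuickShip 0.153, NorthLine 0.116.
Unnormalized posteriors (prior × likelihood):
  Arrow: 0.137 × 0.056 = 0.007672
  FleetOne: 0.035 × 0.05 = 0.00175
  MetroPost: 0.143 × 0.197 = 0.028171
  QuickShip: 0.643 × 0.153 = 0.098379
  NorthLine: 0.042 × 0.116 = 0.004872
Sum = 0.140844.
P(NorthLine | evidence) = 0.004872 / 0.140844 ≈ 0.035.

0.035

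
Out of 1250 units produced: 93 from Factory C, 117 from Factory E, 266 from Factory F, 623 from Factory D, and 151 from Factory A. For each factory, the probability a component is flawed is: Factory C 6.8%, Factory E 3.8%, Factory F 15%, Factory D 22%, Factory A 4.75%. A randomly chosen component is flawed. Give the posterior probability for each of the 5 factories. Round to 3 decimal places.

Factory C 0.032, Factory E 0.023, Factory F 0.205, Factory D 0.703, Factory A 0.037

Prior × likelihood for each hypothesis:
  Factory C: 0.0744 × 0.068 = 0.0050592
  Factory E: 0.0936 × 0.038 = 0.0035568
  Factory F: 0.2128 × 0.15 = 0.03192
  Factory D: 0.4984 × 0.22 = 0.109648
  Factory A: 0.1208 × 0.0475 = 0.005738
Sum = 0.155922.
P(Factory C | flawed) = 0.0050592/0.155922 ≈ 0.032
P(Factory E | flawed) = 0.0035568/0.155922 ≈ 0.023
P(Factory F | flawed) = 0.03192/0.155922 ≈ 0.205
P(Factory D | flawed) = 0.109648/0.155922 ≈ 0.703
P(Factory A | flawed) = 0.005738/0.155922 ≈ 0.037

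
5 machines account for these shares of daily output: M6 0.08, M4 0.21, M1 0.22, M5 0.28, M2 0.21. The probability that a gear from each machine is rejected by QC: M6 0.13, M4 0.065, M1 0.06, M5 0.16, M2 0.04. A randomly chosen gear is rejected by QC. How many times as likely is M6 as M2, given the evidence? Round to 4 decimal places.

1.2381

Unnormalized posteriors (prior × likelihood):
  M6: 0.08 × 0.13 = 0.0104
  M4: 0.21 × 0.065 = 0.01365
  M1: 0.22 × 0.06 = 0.0132
  M5: 0.28 × 0.16 = 0.0448
  M2: 0.21 × 0.04 = 0.0084
Sum = 0.09045.
The ratio is 0.0104 / 0.0084 (the normalizer cancels) = 1.2381.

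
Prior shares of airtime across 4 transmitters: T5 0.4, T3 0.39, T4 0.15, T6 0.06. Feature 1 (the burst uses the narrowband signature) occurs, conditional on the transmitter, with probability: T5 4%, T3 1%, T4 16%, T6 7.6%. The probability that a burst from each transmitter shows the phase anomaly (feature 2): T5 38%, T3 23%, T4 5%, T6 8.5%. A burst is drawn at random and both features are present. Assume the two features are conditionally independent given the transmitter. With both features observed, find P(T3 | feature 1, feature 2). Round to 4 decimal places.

Prior × likelihood for each hypothesis:
  T5: 0.4 × 0.04 × 0.38 = 0.00608
  T3: 0.39 × 0.01 × 0.23 = 0.000897
  T4: 0.15 × 0.16 × 0.05 = 0.0012
  T6: 0.06 × 0.076 × 0.085 = 0.0003876
Sum = 0.0085646.
P(T3 | evidence) = 0.000897 / 0.0085646 ≈ 0.1047.

0.1047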